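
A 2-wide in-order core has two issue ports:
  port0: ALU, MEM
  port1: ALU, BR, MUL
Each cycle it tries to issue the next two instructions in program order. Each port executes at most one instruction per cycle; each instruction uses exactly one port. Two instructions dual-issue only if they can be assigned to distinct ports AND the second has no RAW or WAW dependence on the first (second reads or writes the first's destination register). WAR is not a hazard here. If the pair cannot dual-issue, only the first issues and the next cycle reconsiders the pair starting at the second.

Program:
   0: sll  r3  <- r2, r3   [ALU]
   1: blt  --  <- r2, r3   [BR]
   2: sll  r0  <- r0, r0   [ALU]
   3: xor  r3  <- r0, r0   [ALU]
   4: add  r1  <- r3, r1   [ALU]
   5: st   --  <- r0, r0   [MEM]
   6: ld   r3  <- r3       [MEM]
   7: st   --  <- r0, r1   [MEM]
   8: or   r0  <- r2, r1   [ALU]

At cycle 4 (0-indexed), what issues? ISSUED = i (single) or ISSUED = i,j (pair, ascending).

[0] i0  sll  -- RAW r3
[1] i1+i2  blt sll  -- dual
[2] i3  xor  -- RAW r3
[3] i4+i5  add st  -- dual
[4] i6  ld  -- no-port MEM/MEM
[5] i7+i8  st or  -- dual

ISSUED = 6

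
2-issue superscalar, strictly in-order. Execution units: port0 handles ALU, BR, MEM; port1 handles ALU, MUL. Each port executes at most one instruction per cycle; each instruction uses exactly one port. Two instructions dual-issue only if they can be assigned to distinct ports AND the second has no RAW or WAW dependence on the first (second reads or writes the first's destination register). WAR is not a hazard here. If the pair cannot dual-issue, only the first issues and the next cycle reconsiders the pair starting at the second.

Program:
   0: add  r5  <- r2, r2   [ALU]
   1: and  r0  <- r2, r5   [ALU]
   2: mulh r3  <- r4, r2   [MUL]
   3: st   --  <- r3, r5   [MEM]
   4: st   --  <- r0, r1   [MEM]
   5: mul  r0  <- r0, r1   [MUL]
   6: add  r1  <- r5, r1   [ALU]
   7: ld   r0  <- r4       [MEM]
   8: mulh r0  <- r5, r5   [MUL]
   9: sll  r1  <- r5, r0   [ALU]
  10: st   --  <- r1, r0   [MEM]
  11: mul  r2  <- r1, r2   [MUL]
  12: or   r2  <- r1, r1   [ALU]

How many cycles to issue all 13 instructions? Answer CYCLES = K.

CYCLES = 9

#0 head=0: add.ALU i0 RAW r5
#1 head=1: and.ALU+mulh.MUL i1,i2 pair
#2 head=3: st.MEM i3 no-port MEM/MEM
#3 head=4: st.MEM+mul.MUL i4,i5 pair
#4 head=6: add.ALU+ld.MEM i6,i7 pair
#5 head=8: mulh.MUL i8 RAW r0
#6 head=9: sll.ALU i9 RAW r1
#7 head=10: st.MEM+mul.MUL i10,i11 pair
#8 head=12: or.ALU i12 tail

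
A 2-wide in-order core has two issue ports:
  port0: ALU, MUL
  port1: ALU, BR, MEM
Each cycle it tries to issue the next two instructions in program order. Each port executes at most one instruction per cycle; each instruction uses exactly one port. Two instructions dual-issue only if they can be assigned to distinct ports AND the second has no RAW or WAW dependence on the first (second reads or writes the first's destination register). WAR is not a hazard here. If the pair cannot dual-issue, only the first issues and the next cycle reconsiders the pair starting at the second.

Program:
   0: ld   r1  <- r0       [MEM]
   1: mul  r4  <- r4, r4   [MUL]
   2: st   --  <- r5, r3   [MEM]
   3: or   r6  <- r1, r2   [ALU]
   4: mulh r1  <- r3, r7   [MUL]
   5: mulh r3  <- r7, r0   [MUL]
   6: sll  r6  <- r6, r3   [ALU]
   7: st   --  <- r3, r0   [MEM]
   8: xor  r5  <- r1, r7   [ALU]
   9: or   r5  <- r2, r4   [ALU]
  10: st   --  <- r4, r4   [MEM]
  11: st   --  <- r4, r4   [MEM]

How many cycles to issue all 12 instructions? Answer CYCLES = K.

CYCLES = 8

  cy0 -> i0/i1 (ld;mul) dual
  cy1 -> i2/i3 (st;or) dual
  cy2 -> i4 (mulh) no-port MUL/MUL
  cy3 -> i5 (mulh) RAW r3
  cy4 -> i6/i7 (sll;st) dual
  cy5 -> i8 (xor) WAW r5
  cy6 -> i9/i10 (or;st) dual
  cy7 -> i11 (st) tail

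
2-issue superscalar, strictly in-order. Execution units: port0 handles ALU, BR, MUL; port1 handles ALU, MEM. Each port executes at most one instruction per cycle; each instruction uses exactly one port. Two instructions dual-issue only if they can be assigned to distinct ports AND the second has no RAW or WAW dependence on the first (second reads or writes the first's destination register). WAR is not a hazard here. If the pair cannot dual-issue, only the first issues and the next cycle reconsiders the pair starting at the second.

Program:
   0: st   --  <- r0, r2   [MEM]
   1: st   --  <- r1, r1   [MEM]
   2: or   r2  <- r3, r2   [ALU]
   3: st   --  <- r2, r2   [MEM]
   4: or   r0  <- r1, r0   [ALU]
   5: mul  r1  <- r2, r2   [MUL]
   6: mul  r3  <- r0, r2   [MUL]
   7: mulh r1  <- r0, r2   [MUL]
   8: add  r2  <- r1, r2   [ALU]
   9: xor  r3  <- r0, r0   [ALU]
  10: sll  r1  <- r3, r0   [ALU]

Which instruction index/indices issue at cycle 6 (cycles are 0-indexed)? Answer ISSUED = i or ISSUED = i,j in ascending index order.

ISSUED = 8,9

c0: i0 st.MEM  no-port MEM/MEM
c1: i1+i2 st.MEM;or.ALU  2-wide
c2: i3+i4 st.MEM;or.ALU  2-wide
c3: i5 mul.MUL  no-port MUL/MUL
c4: i6 mul.MUL  no-port MUL/MUL
c5: i7 mulh.MUL  RAW r1
c6: i8+i9 add.ALU;xor.ALU  2-wide
c7: i10 sll.ALU  tail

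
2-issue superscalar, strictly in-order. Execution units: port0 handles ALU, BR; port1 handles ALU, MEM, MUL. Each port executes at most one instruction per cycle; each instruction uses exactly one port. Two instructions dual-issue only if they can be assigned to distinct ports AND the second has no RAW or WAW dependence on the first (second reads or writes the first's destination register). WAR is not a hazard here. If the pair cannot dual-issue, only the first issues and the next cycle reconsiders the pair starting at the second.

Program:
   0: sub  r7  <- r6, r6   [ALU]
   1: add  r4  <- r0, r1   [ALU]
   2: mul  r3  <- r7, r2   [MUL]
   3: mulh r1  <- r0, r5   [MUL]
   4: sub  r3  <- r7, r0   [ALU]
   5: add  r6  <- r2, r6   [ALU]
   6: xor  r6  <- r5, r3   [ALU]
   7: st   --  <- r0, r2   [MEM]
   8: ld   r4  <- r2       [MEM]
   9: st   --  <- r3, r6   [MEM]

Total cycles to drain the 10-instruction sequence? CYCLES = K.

t=0 i0&i1:sub.ALU;add.ALU ; dual
t=1 i2:mul.MUL ; no-port MUL/MUL
t=2 i3&i4:mulh.MUL;sub.ALU ; dual
t=3 i5:add.ALU ; WAW r6
t=4 i6&i7:xor.ALU;st.MEM ; dual
t=5 i8:ld.MEM ; no-port MEM/MEM
t=6 i9:st.MEM ; tail

CYCLES = 7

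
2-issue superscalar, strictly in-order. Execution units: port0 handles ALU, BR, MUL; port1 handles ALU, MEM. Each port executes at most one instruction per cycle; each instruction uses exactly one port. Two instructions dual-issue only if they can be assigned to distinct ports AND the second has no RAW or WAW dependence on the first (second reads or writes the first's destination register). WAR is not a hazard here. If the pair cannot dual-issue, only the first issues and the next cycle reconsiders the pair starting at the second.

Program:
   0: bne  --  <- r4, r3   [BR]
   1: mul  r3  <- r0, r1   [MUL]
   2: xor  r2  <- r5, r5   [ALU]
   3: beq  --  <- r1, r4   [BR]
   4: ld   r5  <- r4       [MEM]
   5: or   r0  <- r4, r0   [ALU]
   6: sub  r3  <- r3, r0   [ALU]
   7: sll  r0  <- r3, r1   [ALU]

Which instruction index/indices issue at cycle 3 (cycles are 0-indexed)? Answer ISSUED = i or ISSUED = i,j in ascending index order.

[0] i0  bne.BR  -- no-port BR/MUL
[1] i1&i2  mul.MUL xor.ALU  -- 2-wide
[2] i3&i4  beq.BR ld.MEM  -- 2-wide
[3] i5  or.ALU  -- RAW r0
[4] i6  sub.ALU  -- RAW r3
[5] i7  sll.ALU  -- tail

ISSUED = 5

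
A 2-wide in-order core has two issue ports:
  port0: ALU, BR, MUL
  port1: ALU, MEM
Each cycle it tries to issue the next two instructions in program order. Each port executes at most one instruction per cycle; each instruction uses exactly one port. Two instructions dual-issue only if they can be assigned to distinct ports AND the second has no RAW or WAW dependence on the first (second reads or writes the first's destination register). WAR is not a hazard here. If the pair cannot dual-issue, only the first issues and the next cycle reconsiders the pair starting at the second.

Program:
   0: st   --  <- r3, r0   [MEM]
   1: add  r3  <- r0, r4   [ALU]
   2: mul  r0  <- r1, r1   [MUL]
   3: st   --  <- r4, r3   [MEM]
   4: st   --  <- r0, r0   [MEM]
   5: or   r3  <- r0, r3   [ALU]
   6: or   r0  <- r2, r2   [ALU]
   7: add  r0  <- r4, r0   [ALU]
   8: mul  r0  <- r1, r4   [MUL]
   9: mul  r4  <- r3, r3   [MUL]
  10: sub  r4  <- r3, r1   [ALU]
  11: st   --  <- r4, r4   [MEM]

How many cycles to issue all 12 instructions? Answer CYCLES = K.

CYCLES = 9

#0 head=0: st.MEM+add.ALU i0,i1 2-wide
#1 head=2: mul.MUL+st.MEM i2,i3 2-wide
#2 head=4: st.MEM+or.ALU i4,i5 2-wide
#3 head=6: or.ALU i6 RAW+WAW r0
#4 head=7: add.ALU i7 WAW r0
#5 head=8: mul.MUL i8 no-port MUL/MUL
#6 head=9: mul.MUL i9 WAW r4
#7 head=10: sub.ALU i10 RAW r4
#8 head=11: st.MEM i11 tail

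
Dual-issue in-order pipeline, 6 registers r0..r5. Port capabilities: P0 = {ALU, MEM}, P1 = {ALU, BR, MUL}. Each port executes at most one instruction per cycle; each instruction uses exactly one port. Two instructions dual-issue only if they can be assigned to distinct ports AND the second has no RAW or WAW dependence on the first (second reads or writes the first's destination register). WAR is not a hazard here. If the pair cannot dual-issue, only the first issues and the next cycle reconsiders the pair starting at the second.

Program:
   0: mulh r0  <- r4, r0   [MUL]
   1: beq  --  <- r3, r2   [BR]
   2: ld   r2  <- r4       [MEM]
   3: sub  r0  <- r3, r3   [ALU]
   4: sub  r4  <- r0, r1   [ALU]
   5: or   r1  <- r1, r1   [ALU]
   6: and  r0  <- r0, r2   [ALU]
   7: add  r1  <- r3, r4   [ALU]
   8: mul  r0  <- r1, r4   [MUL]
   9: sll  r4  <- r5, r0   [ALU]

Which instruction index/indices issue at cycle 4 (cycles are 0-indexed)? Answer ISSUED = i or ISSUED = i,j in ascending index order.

ISSUED = 6,7

[0] i0  mulh  -- no-port MUL/BR
[1] i1/i2  beq ld  -- pair
[2] i3  sub  -- RAW r0
[3] i4/i5  sub or  -- pair
[4] i6/i7  and add  -- pair
[5] i8  mul  -- RAW r0
[6] i9  sll  -- tail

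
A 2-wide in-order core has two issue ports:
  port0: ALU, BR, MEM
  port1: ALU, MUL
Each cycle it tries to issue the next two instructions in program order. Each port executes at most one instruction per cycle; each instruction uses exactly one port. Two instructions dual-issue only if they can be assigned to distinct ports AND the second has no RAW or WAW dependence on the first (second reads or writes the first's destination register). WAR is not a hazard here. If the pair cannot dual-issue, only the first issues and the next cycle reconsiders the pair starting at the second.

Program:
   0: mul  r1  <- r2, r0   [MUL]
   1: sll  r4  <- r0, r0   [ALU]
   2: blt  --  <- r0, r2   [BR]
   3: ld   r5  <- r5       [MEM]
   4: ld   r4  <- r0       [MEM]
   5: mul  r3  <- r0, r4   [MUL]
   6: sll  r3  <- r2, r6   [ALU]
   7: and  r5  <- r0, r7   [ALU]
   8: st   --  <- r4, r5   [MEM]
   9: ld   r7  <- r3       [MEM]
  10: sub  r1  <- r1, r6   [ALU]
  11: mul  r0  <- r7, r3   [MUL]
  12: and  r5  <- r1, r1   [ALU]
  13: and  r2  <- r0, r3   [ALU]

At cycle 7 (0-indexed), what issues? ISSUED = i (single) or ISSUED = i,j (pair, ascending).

  cy0 -> i0+i1 (mul+sll) 2-wide
  cy1 -> i2 (blt) no-port BR/MEM
  cy2 -> i3 (ld) no-port MEM/MEM
  cy3 -> i4 (ld) RAW r4
  cy4 -> i5 (mul) WAW r3
  cy5 -> i6+i7 (sll+and) 2-wide
  cy6 -> i8 (st) no-port MEM/MEM
  cy7 -> i9+i10 (ld+sub) 2-wide
  cy8 -> i11+i12 (mul+and) 2-wide
  cy9 -> i13 (and) tail

ISSUED = 9,10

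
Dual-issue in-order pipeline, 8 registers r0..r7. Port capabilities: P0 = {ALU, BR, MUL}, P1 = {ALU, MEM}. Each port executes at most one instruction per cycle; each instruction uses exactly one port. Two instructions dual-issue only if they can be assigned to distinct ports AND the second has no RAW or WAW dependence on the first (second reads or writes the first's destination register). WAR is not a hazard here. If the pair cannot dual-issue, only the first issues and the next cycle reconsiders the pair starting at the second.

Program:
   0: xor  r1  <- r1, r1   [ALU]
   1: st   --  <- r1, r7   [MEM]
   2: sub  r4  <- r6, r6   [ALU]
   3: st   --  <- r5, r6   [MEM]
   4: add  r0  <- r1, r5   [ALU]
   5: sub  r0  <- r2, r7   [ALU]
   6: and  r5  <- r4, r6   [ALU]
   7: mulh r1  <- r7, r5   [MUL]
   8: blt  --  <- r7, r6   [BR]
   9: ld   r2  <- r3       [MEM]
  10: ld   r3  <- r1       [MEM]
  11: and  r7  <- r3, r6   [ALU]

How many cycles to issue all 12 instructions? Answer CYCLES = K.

0. xor.ALU @i0  | RAW r1
1. st.MEM sub.ALU @i1+i2  | 2-wide
2. st.MEM add.ALU @i3+i4  | 2-wide
3. sub.ALU and.ALU @i5+i6  | 2-wide
4. mulh.MUL @i7  | no-port MUL/BR
5. blt.BR ld.MEM @i8+i9  | 2-wide
6. ld.MEM @i10  | RAW r3
7. and.ALU @i11  | tail

CYCLES = 8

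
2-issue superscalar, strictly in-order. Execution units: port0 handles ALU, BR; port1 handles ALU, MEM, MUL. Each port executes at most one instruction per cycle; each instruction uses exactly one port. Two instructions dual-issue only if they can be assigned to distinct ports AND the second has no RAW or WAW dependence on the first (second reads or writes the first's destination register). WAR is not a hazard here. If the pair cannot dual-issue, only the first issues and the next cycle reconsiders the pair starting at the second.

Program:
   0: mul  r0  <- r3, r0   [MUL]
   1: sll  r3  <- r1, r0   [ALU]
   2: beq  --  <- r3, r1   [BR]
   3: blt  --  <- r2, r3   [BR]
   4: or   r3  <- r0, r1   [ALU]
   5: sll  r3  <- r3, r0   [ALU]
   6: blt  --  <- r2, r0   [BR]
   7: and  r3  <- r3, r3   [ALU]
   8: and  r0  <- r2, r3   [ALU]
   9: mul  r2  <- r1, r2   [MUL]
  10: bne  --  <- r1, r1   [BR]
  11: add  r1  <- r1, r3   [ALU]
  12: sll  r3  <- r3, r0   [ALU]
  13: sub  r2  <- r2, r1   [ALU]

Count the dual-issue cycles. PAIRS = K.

  cy0 -> i0 (mul.MUL) RAW r0
  cy1 -> i1 (sll.ALU) RAW r3
  cy2 -> i2 (beq.BR) no-port BR/BR
  cy3 -> i3+i4 (blt.BR;or.ALU) 2-wide
  cy4 -> i5+i6 (sll.ALU;blt.BR) 2-wide
  cy5 -> i7 (and.ALU) RAW r3
  cy6 -> i8+i9 (and.ALU;mul.MUL) 2-wide
  cy7 -> i10+i11 (bne.BR;add.ALU) 2-wide
  cy8 -> i12+i13 (sll.ALU;sub.ALU) 2-wide

PAIRS = 5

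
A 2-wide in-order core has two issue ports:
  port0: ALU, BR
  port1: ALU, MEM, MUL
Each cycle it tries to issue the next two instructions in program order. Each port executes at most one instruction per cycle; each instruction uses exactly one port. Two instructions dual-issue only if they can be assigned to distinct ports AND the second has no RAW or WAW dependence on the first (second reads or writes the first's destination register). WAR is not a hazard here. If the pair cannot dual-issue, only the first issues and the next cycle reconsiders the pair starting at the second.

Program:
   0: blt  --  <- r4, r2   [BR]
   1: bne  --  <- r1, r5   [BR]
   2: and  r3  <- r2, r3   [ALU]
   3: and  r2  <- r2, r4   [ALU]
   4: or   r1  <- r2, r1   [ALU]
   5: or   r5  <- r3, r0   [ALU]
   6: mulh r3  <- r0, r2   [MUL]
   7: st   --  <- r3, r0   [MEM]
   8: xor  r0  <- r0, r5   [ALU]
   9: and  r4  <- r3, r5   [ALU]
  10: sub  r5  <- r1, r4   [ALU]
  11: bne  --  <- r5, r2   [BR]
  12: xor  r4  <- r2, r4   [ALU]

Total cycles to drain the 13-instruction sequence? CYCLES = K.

t=0 i0:blt ; no-port BR/BR
t=1 i1/i2:bne and ; dual
t=2 i3:and ; RAW r2
t=3 i4/i5:or or ; dual
t=4 i6:mulh ; no-port MUL/MEM
t=5 i7/i8:st xor ; dual
t=6 i9:and ; RAW r4
t=7 i10:sub ; RAW r5
t=8 i11/i12:bne xor ; dual

CYCLES = 9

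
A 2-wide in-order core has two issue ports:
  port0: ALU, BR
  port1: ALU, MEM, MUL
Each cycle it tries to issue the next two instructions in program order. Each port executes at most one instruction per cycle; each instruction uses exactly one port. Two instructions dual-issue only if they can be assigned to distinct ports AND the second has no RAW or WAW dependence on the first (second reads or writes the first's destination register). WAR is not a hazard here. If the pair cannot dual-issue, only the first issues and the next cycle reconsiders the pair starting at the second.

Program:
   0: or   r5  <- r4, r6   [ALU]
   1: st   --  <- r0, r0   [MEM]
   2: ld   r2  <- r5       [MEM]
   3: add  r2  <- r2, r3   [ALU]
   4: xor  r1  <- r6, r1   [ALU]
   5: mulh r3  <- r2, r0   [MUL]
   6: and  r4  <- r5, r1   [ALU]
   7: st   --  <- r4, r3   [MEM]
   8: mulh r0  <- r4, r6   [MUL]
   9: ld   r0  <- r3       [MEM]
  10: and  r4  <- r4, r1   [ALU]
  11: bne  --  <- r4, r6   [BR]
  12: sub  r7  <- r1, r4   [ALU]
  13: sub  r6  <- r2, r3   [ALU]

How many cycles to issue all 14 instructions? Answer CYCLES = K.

CYCLES = 9

#0 head=0: or.ALU/st.MEM i0+i1 2-wide
#1 head=2: ld.MEM i2 RAW+WAW r2
#2 head=3: add.ALU/xor.ALU i3+i4 2-wide
#3 head=5: mulh.MUL/and.ALU i5+i6 2-wide
#4 head=7: st.MEM i7 no-port MEM/MUL
#5 head=8: mulh.MUL i8 no-port MUL/MEM
#6 head=9: ld.MEM/and.ALU i9+i10 2-wide
#7 head=11: bne.BR/sub.ALU i11+i12 2-wide
#8 head=13: sub.ALU i13 tail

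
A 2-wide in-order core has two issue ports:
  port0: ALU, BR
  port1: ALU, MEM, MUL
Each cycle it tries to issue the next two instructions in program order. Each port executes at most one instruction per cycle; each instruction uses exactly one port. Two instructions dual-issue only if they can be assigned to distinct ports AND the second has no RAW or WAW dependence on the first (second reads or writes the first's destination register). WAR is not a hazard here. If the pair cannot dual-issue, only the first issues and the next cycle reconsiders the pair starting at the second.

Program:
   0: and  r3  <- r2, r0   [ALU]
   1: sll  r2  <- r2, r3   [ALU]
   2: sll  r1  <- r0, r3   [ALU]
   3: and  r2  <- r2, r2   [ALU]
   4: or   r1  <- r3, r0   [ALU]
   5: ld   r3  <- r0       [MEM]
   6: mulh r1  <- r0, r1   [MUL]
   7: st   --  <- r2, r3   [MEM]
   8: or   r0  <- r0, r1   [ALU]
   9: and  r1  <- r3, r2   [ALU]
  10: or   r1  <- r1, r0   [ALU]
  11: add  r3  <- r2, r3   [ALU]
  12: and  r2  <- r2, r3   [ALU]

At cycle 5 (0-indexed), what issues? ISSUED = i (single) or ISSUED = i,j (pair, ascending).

ISSUED = 7,8

  cy0 -> i0 (and.ALU) RAW r3
  cy1 -> i1+i2 (sll.ALU sll.ALU) pair
  cy2 -> i3+i4 (and.ALU or.ALU) pair
  cy3 -> i5 (ld.MEM) no-port MEM/MUL
  cy4 -> i6 (mulh.MUL) no-port MUL/MEM
  cy5 -> i7+i8 (st.MEM or.ALU) pair
  cy6 -> i9 (and.ALU) RAW+WAW r1
  cy7 -> i10+i11 (or.ALU add.ALU) pair
  cy8 -> i12 (and.ALU) tail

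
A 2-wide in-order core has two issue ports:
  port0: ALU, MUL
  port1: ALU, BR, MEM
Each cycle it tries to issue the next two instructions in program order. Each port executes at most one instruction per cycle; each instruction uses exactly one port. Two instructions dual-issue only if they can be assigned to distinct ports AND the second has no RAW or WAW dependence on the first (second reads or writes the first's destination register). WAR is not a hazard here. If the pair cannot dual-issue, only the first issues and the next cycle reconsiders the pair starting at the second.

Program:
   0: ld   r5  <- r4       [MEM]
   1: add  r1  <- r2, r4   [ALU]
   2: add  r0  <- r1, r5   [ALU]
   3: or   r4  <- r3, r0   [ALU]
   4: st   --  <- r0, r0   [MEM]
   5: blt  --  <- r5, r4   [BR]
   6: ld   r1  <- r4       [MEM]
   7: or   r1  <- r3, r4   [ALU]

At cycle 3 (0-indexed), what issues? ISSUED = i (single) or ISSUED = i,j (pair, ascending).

ISSUED = 5

#0 head=0: ld.MEM+add.ALU i0/i1 dual
#1 head=2: add.ALU i2 RAW r0
#2 head=3: or.ALU+st.MEM i3/i4 dual
#3 head=5: blt.BR i5 no-port BR/MEM
#4 head=6: ld.MEM i6 WAW r1
#5 head=7: or.ALU i7 tail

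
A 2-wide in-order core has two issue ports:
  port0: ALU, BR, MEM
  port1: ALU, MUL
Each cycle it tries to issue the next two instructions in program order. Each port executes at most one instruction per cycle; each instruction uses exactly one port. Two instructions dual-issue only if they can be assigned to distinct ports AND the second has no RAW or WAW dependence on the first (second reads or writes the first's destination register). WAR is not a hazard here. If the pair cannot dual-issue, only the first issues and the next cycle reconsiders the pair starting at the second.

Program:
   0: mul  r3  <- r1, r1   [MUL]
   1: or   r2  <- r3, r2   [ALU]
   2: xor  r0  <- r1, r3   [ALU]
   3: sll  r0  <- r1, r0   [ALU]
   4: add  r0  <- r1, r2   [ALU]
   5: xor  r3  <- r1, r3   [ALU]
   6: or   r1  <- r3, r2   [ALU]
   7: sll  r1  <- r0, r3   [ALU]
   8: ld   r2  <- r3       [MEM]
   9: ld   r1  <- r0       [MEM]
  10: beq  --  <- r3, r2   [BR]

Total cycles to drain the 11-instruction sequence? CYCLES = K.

CYCLES = 8

[0] i0  mul.MUL  -- RAW r3
[1] i1&i2  or.ALU+xor.ALU  -- 2-wide
[2] i3  sll.ALU  -- WAW r0
[3] i4&i5  add.ALU+xor.ALU  -- 2-wide
[4] i6  or.ALU  -- WAW r1
[5] i7&i8  sll.ALU+ld.MEM  -- 2-wide
[6] i9  ld.MEM  -- no-port MEM/BR
[7] i10  beq.BR  -- tail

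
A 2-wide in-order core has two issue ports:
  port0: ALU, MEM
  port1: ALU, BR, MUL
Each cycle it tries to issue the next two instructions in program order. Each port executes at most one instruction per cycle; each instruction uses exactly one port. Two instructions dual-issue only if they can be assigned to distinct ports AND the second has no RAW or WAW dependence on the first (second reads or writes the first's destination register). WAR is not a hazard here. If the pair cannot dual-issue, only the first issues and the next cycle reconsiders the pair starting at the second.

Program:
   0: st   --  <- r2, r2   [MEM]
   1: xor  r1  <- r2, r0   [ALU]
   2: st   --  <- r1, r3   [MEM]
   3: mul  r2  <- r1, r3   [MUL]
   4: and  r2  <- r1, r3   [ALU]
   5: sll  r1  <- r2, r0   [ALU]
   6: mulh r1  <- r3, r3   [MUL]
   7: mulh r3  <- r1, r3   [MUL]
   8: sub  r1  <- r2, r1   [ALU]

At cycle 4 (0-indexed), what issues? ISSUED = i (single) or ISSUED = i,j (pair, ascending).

t=0 i0,i1:st.MEM;xor.ALU ; 2-wide
t=1 i2,i3:st.MEM;mul.MUL ; 2-wide
t=2 i4:and.ALU ; RAW r2
t=3 i5:sll.ALU ; WAW r1
t=4 i6:mulh.MUL ; no-port MUL/MUL
t=5 i7,i8:mulh.MUL;sub.ALU ; 2-wide

ISSUED = 6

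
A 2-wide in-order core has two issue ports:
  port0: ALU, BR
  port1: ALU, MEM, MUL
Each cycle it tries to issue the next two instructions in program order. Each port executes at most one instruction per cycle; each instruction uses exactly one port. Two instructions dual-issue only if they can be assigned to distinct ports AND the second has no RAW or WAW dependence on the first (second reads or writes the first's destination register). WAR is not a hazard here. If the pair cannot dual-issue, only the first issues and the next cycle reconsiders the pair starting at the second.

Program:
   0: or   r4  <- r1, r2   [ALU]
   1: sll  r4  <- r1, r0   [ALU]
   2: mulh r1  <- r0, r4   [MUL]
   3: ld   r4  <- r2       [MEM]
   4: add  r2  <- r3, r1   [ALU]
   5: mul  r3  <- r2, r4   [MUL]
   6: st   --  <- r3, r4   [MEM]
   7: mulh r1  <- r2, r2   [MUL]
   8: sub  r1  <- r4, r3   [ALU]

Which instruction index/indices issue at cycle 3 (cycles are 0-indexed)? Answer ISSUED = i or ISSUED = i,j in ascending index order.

0. or @i0  | WAW r4
1. sll @i1  | RAW r4
2. mulh @i2  | no-port MUL/MEM
3. ld+add @i3+i4  | pair
4. mul @i5  | no-port MUL/MEM
5. st @i6  | no-port MEM/MUL
6. mulh @i7  | WAW r1
7. sub @i8  | tail

ISSUED = 3,4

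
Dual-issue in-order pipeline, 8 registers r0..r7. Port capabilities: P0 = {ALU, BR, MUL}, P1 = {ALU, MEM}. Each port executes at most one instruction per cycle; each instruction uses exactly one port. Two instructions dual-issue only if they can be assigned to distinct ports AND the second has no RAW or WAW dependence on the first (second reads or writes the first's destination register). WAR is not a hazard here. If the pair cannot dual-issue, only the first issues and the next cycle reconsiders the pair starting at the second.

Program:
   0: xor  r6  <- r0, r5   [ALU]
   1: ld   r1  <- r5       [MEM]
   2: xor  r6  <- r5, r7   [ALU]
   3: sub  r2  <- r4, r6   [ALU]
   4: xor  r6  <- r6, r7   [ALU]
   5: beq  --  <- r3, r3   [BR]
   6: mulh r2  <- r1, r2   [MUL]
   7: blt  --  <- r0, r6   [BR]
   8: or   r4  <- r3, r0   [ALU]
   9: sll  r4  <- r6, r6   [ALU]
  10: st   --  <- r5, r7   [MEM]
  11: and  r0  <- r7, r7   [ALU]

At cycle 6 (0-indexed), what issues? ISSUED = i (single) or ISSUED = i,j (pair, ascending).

ISSUED = 9,10

#0 head=0: xor.ALU/ld.MEM i0&i1 pair
#1 head=2: xor.ALU i2 RAW r6
#2 head=3: sub.ALU/xor.ALU i3&i4 pair
#3 head=5: beq.BR i5 no-port BR/MUL
#4 head=6: mulh.MUL i6 no-port MUL/BR
#5 head=7: blt.BR/or.ALU i7&i8 pair
#6 head=9: sll.ALU/st.MEM i9&i10 pair
#7 head=11: and.ALU i11 tail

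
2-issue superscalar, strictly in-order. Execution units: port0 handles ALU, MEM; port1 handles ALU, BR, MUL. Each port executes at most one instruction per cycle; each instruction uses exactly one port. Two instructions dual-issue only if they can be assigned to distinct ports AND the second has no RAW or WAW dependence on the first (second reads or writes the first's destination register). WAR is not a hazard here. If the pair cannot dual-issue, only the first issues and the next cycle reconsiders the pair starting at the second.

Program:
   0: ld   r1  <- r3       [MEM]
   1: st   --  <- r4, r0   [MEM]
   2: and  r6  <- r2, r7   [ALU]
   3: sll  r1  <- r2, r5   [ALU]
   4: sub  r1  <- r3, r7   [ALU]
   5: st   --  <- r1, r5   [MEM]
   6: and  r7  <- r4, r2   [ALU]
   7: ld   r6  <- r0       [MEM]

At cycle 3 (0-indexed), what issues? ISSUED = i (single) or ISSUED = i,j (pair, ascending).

ISSUED = 4

t=0 i0:ld.MEM ; no-port MEM/MEM
t=1 i1+i2:st.MEM+and.ALU ; 2-wide
t=2 i3:sll.ALU ; WAW r1
t=3 i4:sub.ALU ; RAW r1
t=4 i5+i6:st.MEM+and.ALU ; 2-wide
t=5 i7:ld.MEM ; tail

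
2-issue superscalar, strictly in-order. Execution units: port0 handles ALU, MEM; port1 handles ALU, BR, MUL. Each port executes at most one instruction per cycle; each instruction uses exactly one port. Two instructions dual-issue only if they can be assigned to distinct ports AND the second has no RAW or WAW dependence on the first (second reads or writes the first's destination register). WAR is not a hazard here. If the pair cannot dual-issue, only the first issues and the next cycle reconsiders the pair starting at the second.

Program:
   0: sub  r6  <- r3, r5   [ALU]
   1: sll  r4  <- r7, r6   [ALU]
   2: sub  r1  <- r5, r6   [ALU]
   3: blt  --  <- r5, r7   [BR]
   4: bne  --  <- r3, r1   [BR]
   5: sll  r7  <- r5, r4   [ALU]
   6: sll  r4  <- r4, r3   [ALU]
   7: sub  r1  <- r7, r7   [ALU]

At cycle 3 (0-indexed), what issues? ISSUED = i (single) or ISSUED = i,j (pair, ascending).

ISSUED = 4,5

[0] i0  sub  -- RAW r6
[1] i1+i2  sll sub  -- 2-wide
[2] i3  blt  -- no-port BR/BR
[3] i4+i5  bne sll  -- 2-wide
[4] i6+i7  sll sub  -- 2-wide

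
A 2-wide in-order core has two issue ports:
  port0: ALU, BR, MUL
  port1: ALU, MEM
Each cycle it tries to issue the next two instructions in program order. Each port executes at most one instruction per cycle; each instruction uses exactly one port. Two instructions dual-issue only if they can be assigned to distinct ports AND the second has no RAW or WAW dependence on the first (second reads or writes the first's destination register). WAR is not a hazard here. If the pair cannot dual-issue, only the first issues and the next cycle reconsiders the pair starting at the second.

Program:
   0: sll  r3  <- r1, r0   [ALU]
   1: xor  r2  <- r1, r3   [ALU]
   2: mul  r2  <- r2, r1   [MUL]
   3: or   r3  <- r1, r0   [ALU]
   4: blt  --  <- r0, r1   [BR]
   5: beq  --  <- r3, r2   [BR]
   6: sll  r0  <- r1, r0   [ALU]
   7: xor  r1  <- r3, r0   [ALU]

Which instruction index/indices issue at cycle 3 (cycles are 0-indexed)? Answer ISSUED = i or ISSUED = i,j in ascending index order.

t=0 i0:sll.ALU ; RAW r3
t=1 i1:xor.ALU ; RAW+WAW r2
t=2 i2/i3:mul.MUL or.ALU ; dual
t=3 i4:blt.BR ; no-port BR/BR
t=4 i5/i6:beq.BR sll.ALU ; dual
t=5 i7:xor.ALU ; tail

ISSUED = 4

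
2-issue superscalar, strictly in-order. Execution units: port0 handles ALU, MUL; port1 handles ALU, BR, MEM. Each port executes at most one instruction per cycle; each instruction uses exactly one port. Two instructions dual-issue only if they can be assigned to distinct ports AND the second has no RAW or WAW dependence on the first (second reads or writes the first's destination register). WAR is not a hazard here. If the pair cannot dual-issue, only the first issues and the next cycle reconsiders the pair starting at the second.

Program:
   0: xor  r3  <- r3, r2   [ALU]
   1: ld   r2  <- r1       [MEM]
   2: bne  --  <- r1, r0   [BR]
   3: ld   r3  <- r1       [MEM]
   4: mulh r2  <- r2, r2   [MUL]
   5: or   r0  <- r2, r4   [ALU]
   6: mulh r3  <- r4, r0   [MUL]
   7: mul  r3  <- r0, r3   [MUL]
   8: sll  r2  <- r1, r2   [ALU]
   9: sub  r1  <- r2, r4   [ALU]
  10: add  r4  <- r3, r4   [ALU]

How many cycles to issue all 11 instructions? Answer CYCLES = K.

CYCLES = 7

t=0 i0/i1:xor.ALU ld.MEM ; pair
t=1 i2:bne.BR ; no-port BR/MEM
t=2 i3/i4:ld.MEM mulh.MUL ; pair
t=3 i5:or.ALU ; RAW r0
t=4 i6:mulh.MUL ; no-port MUL/MUL
t=5 i7/i8:mul.MUL sll.ALU ; pair
t=6 i9/i10:sub.ALU add.ALU ; pair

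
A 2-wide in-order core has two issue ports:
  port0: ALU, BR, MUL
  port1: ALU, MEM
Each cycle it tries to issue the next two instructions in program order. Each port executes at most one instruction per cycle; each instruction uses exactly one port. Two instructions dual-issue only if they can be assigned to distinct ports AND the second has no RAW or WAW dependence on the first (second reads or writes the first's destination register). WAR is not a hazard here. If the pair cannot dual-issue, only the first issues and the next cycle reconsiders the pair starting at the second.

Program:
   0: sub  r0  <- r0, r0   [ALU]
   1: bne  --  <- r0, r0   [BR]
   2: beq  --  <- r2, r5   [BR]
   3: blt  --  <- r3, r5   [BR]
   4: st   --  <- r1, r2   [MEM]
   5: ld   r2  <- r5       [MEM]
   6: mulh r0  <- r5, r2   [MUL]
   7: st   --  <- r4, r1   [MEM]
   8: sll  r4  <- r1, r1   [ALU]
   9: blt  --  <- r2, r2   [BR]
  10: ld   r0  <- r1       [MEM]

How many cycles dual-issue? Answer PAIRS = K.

PAIRS = 3

c0: i0 sub.ALU  RAW r0
c1: i1 bne.BR  no-port BR/BR
c2: i2 beq.BR  no-port BR/BR
c3: i3,i4 blt.BR/st.MEM  dual
c4: i5 ld.MEM  RAW r2
c5: i6,i7 mulh.MUL/st.MEM  dual
c6: i8,i9 sll.ALU/blt.BR  dual
c7: i10 ld.MEM  tail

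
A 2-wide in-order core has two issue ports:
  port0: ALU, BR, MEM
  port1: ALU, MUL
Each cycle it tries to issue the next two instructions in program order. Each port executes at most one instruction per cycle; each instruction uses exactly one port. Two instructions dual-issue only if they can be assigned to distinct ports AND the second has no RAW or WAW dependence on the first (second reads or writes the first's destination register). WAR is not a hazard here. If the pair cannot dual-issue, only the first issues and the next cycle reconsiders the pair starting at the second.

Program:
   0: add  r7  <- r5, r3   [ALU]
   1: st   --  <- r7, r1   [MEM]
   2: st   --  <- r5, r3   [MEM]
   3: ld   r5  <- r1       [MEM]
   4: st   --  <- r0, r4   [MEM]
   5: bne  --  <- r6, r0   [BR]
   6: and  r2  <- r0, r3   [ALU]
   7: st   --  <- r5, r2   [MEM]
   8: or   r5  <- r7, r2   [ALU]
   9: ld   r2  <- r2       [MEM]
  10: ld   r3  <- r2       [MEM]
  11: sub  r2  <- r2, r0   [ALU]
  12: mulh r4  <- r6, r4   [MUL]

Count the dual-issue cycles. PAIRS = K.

PAIRS = 3

  cy0 -> i0 (add.ALU) RAW r7
  cy1 -> i1 (st.MEM) no-port MEM/MEM
  cy2 -> i2 (st.MEM) no-port MEM/MEM
  cy3 -> i3 (ld.MEM) no-port MEM/MEM
  cy4 -> i4 (st.MEM) no-port MEM/BR
  cy5 -> i5+i6 (bne.BR/and.ALU) pair
  cy6 -> i7+i8 (st.MEM/or.ALU) pair
  cy7 -> i9 (ld.MEM) no-port MEM/MEM
  cy8 -> i10+i11 (ld.MEM/sub.ALU) pair
  cy9 -> i12 (mulh.MUL) tail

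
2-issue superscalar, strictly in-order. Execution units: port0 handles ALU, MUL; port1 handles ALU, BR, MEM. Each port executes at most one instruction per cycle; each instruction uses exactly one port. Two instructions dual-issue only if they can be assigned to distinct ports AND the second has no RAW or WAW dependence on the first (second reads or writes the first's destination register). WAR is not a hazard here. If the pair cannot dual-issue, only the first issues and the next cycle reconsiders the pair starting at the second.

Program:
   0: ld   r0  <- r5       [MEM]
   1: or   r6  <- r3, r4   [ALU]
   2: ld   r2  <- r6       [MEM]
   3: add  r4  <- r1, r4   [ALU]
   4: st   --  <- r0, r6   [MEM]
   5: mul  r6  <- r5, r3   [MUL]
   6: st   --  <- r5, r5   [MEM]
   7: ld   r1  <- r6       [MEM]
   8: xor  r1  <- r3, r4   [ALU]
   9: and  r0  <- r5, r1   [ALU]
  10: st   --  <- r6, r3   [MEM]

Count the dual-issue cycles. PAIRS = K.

PAIRS = 4

0. ld/or @i0&i1  | pair
1. ld/add @i2&i3  | pair
2. st/mul @i4&i5  | pair
3. st @i6  | no-port MEM/MEM
4. ld @i7  | WAW r1
5. xor @i8  | RAW r1
6. and/st @i9&i10  | pair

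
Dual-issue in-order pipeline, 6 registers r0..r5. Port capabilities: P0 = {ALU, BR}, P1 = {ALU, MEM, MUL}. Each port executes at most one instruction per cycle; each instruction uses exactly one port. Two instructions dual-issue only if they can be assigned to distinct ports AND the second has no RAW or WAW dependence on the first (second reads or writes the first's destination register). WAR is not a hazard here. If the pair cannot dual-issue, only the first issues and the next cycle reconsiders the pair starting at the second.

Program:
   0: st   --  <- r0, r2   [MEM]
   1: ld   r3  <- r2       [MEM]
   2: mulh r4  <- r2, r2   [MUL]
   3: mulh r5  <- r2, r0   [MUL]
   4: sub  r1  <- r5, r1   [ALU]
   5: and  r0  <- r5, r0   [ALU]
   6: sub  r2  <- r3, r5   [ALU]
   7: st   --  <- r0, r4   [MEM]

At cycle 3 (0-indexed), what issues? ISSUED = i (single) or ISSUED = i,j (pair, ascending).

t=0 i0:st.MEM ; no-port MEM/MEM
t=1 i1:ld.MEM ; no-port MEM/MUL
t=2 i2:mulh.MUL ; no-port MUL/MUL
t=3 i3:mulh.MUL ; RAW r5
t=4 i4,i5:sub.ALU and.ALU ; pair
t=5 i6,i7:sub.ALU st.MEM ; pair

ISSUED = 3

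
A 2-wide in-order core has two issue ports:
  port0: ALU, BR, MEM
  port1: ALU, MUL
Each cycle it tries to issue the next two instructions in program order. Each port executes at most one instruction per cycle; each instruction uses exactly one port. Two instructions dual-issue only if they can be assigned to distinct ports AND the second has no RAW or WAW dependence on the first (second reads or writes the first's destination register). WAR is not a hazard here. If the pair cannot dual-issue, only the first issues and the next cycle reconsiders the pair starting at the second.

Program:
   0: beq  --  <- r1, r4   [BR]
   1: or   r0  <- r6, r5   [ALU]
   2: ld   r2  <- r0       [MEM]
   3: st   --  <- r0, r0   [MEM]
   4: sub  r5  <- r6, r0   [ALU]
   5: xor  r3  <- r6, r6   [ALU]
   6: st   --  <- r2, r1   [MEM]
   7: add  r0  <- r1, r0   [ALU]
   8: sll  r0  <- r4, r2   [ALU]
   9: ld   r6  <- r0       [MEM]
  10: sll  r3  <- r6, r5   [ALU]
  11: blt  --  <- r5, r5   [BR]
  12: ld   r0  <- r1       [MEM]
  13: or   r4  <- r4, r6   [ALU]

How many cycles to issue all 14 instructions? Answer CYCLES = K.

c0: i0/i1 beq+or  dual
c1: i2 ld  no-port MEM/MEM
c2: i3/i4 st+sub  dual
c3: i5/i6 xor+st  dual
c4: i7 add  WAW r0
c5: i8 sll  RAW r0
c6: i9 ld  RAW r6
c7: i10/i11 sll+blt  dual
c8: i12/i13 ld+or  dual

CYCLES = 9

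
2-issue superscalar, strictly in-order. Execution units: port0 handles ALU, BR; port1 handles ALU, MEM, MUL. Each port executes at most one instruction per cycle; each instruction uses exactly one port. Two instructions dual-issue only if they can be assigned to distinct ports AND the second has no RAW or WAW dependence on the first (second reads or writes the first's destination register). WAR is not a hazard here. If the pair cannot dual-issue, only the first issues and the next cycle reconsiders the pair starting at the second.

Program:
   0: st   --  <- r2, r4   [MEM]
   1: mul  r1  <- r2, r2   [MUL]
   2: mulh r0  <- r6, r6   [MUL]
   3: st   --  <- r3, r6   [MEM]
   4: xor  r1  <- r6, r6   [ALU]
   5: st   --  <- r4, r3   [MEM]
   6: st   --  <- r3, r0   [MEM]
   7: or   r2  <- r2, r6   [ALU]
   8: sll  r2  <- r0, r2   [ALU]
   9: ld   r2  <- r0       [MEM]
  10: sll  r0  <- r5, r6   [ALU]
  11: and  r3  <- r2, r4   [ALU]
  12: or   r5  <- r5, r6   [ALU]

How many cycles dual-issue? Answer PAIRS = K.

PAIRS = 4

#0 head=0: st.MEM i0 no-port MEM/MUL
#1 head=1: mul.MUL i1 no-port MUL/MUL
#2 head=2: mulh.MUL i2 no-port MUL/MEM
#3 head=3: st.MEM/xor.ALU i3,i4 pair
#4 head=5: st.MEM i5 no-port MEM/MEM
#5 head=6: st.MEM/or.ALU i6,i7 pair
#6 head=8: sll.ALU i8 WAW r2
#7 head=9: ld.MEM/sll.ALU i9,i10 pair
#8 head=11: and.ALU/or.ALU i11,i12 pair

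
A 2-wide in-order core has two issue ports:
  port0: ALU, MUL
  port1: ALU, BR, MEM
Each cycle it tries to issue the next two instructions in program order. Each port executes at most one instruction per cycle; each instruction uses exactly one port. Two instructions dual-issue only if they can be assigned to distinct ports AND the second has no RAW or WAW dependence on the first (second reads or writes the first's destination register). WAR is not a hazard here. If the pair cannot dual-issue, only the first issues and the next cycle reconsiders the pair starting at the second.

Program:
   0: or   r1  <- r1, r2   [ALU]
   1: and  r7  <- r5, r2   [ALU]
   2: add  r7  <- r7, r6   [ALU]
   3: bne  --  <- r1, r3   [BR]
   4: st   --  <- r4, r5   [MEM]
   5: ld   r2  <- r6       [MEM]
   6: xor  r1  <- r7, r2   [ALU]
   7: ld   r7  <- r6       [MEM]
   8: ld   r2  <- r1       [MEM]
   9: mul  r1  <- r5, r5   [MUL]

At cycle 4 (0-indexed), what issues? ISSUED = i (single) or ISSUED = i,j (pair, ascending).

ISSUED = 6,7

[0] i0&i1  or.ALU;and.ALU  -- pair
[1] i2&i3  add.ALU;bne.BR  -- pair
[2] i4  st.MEM  -- no-port MEM/MEM
[3] i5  ld.MEM  -- RAW r2
[4] i6&i7  xor.ALU;ld.MEM  -- pair
[5] i8&i9  ld.MEM;mul.MUL  -- pair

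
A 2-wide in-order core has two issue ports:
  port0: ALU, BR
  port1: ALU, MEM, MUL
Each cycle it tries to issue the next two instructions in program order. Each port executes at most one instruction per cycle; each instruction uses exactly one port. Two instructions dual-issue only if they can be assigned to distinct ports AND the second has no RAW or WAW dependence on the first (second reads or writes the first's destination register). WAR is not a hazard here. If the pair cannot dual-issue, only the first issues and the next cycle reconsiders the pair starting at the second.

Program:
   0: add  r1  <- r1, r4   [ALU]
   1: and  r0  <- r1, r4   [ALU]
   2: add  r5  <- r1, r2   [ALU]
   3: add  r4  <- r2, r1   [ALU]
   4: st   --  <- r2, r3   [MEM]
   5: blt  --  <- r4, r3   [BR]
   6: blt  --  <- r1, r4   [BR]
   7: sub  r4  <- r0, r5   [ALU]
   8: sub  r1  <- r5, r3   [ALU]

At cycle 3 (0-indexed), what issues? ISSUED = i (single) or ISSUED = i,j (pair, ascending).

#0 head=0: add.ALU i0 RAW r1
#1 head=1: and.ALU;add.ALU i1,i2 pair
#2 head=3: add.ALU;st.MEM i3,i4 pair
#3 head=5: blt.BR i5 no-port BR/BR
#4 head=6: blt.BR;sub.ALU i6,i7 pair
#5 head=8: sub.ALU i8 tail

ISSUED = 5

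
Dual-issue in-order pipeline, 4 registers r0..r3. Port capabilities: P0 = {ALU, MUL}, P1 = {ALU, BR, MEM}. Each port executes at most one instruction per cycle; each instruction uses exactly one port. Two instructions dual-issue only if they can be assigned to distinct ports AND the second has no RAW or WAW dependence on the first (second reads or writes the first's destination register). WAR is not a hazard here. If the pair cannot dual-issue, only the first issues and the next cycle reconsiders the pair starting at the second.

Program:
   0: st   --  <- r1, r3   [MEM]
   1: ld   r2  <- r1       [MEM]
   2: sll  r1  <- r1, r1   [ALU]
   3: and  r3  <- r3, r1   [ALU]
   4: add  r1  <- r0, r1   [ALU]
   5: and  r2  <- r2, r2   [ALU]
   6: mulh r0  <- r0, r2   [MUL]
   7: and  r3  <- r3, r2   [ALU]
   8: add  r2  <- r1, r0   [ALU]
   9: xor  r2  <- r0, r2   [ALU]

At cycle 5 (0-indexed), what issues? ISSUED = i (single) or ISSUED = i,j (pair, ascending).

ISSUED = 8

0. st @i0  | no-port MEM/MEM
1. ld+sll @i1+i2  | pair
2. and+add @i3+i4  | pair
3. and @i5  | RAW r2
4. mulh+and @i6+i7  | pair
5. add @i8  | RAW+WAW r2
6. xor @i9  | tail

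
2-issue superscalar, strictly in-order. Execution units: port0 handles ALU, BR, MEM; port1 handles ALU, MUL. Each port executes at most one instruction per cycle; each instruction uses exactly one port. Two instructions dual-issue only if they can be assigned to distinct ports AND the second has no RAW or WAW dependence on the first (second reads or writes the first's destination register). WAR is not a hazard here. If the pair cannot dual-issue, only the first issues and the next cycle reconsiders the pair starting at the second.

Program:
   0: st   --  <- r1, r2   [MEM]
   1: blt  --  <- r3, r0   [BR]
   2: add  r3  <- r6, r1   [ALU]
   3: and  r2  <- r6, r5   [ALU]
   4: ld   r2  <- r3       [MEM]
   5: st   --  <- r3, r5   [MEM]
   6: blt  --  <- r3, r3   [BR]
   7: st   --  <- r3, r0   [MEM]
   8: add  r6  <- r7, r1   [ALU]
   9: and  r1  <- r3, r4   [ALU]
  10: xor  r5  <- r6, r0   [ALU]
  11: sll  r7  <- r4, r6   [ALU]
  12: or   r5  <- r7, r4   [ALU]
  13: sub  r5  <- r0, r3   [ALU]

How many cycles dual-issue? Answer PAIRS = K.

PAIRS = 3

c0: i0 st  no-port MEM/BR
c1: i1&i2 blt add  2-wide
c2: i3 and  WAW r2
c3: i4 ld  no-port MEM/MEM
c4: i5 st  no-port MEM/BR
c5: i6 blt  no-port BR/MEM
c6: i7&i8 st add  2-wide
c7: i9&i10 and xor  2-wide
c8: i11 sll  RAW r7
c9: i12 or  WAW r5
c10: i13 sub  tail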